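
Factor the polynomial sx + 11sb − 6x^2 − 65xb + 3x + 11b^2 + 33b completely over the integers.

(x + 11b)(s − 6x + b + 3)

Group: x(s − 6x + b + 3) + 11b(s − 6x + b + 3); both groups contain (s − 6x + b + 3).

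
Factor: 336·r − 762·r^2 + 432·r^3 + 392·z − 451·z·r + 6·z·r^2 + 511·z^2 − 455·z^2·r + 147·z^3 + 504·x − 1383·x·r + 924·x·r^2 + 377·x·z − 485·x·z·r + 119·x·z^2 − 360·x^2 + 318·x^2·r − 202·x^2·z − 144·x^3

Group: 2·x·(−72·x^2 + 7·x·z − 129·x·r + 72·x + 49·z^2 − 21·z·r + 56·z − 54·r^2 + 48·r) + (3·z − 8·r + 7)·(−72·x^2 + 7·x·z − 129·x·r + 72·x + 49·z^2 − 21·z·r + 56·z − 54·r^2 + 48·r); both groups contain (−72·x^2 + 7·x·z − 129·x·r + 72·x + 49·z^2 − 21·z·r + 56·z − 54·r^2 + 48·r), so (2·x + 3·z − 8·r + 7) is a factor with cofactor −72·x^2 + 7·x·z − 129·x·r + 72·x + 49·z^2 − 21·z·r + 56·z − 54·r^2 + 48·r.
The cofactor groups again: −72·x^2 + 7·x·z − 129·x·r + 72·x + 49·z^2 − 21·z·r + 56·z − 54·r^2 + 48·r = −8·x·(9·x + 7·z + 6·r) + (7·z − 9·r + 8)·(9·x + 7·z + 6·r); both groups contain (9·x + 7·z + 6·r), giving −(8·x − 7·z + 9·r − 8)·(9·x + 7·z + 6·r).

−(2·x + 3·z − 8·r + 7)·(9·x + 7·z + 6·r)·(8·x − 7·z + 9·r − 8)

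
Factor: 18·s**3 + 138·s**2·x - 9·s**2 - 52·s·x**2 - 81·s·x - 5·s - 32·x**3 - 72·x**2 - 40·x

Group: 3·s·(6·s**2 + 44·s·x - 5·s - 32·x**2 - 40·x) + (x + 1)·(6·s**2 + 44·s·x - 5·s - 32·x**2 - 40·x); both groups contain (6·s**2 + 44·s·x - 5·s - 32·x**2 - 40·x), so (3·s + x + 1) is a factor with cofactor 6·s**2 + 44·s·x - 5·s - 32·x**2 - 40·x.
The cofactor groups again: 6·s**2 + 44·s·x - 5·s - 32·x**2 - 40·x = s·(6·s - 4·x - 5) + 8·x·(6·s - 4·x - 5); both groups contain (6·s - 4·x - 5), giving (s + 8·x)·(6·s - 4·x - 5).

(3·s + x + 1)·(6·s - 4·x - 5)·(s + 8·x)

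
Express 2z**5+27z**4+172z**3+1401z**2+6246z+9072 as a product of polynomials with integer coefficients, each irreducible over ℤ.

(2z+7)(z+3)(z+9)(z**2-2z+48)

Testing divisors of the constant over divisors of the leading coefficient, z = -7/2 is a root, giving the factor (2z+7) and quotient z**4+10z**3+51z**2+522z+1296.
Next, z = -3 is a root, giving the factor (z+3) and quotient z**3+7z**2+30z+432.
Then z = -9 is a root, so (z+9) is a factor; dividing leaves z**2-2z+48.
The quadratic z**2-2z+48 has discriminant -188 < 0 and is irreducible over ℤ.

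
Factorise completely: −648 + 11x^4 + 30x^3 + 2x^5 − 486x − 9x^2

Trying the rational-root candidates, x = −4 is a root, giving the factor (x + 4) and quotient 2x^4 + 3x^3 + 18x^2 − 81x − 162.
Continuing, x = −3/2 is a root, so (2x + 3) divides it; the quotient is x^3 + 9x − 54.
Continuing, x = 3 is a root, so (x − 3) divides it; the quotient is x^2 + 3x + 18.
The quadratic x^2 + 3x + 18 has discriminant −63 < 0 and is irreducible over ℤ.

(2x + 3)(x + 4)(x − 3)(x^2 + 3x + 18)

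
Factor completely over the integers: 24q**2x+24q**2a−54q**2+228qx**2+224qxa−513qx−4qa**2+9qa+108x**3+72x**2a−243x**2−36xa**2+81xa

Group: q(24qx+24qa−54q+12x**2+8xa−27x−4a**2+9a) + 9x(24qx+24qa−54q+12x**2+8xa−27x−4a**2+9a); both groups contain (24qx+24qa−54q+12x**2+8xa−27x−4a**2+9a), so (q+9x) is a factor with cofactor 24qx+24qa−54q+12x**2+8xa−27x−4a**2+9a.
The cofactor groups again: 24qx+24qa−54q+12x**2+8xa−27x−4a**2+9a = 6q(4x+4a−9) + (3x−a)(4x+4a−9); both groups contain (4x+4a−9), giving (6q+3x−a)(4x+4a−9).

(6q+3x−a)(4x+4a−9)(q+9x)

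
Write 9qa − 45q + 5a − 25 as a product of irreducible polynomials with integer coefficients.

Group as (9qa − 45q) + (5a − 25) = 9q(a − 5) + 5(a − 5).
Both groups share the factor (a − 5).

(9q + 5)(a − 5)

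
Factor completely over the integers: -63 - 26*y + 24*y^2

(4*y - 9)*(6*y + 7)

Need a pair with product 24·(-63) = -1512 and sum -26: that's -54 and 28.
Split the middle term: 24*y^2 - 54*y + 28*y - 63 = 6*y*(4*y - 9) + 7*(4*y - 9).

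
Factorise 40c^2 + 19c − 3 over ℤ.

(5c + 3)(8c − 1)

Need a pair with product 40·(−3) = −120 and sum 19: that's −5 and 24.
Split the middle term: 40c^2 − 5c + 24c − 3 = 5c(8c − 1) + 3(8c − 1).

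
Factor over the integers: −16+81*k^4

(3*k+2)*(3*k−2)*(9*k^2+4)

Write as (9*k^2)² − (4)², then factor 9*k^2−4 once more.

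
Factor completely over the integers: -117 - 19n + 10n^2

(2n - 9)(5n + 13)

Need a pair with product 10·(-117) = -1170 and sum -19: that's 26 and -45.
Split the middle term: 10n^2 + 26n - 45n - 117 = 2n(5n + 13) - 9(5n + 13).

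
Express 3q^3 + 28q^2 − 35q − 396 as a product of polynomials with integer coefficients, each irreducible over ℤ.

(3q − 11)(q + 4)(q + 9)

Trying the rational-root candidates, q = −9 is a root, giving the factor (q + 9) and quotient 3q^2 + q − 44.
The remaining quadratic factors as (3q − 11)(q + 4).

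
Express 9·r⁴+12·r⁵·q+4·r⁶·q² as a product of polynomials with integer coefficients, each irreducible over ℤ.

Every term has a factor of r⁴; factoring it out leaves 4·r²·q²+12·r·q+9.
Recognize a perfect-square trinomial with the parts 3 and 2·r·q.

r⁴·(2·r·q+3)²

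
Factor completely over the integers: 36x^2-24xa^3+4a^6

4(3x-a^3)^2

Pull out the common factor 4, leaving 9x^2-6xa^3+a^6.
Recognize a perfect-square trinomial with the parts 3x and a^3.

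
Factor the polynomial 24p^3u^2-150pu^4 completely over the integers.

Pull out the common factor 6pu^2; 4p^2-25u^2 is a difference of squares.

6pu^2(2p+5u)(2p-5u)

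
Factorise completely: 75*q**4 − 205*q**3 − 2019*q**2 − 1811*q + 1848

Trying the rational-root candidates, q = −8/3 is a root, giving the factor (3*q + 8) and quotient 25*q**3 − 135*q**2 − 313*q + 231.
Then q = 3/5 is a root, giving the factor (5*q − 3) and quotient 5*q**2 − 24*q − 77.
The remaining quadratic factors as (5*q + 11)(q − 7).

(3*q + 8)*(5*q + 11)*(5*q − 3)*(q − 7)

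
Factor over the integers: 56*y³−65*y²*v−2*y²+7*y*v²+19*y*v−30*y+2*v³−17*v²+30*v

(7*y−2*v+5)*(y−v)*(8*y+v−6)

Group: 8*y*(7*y²−9*y*v+5*y+2*v²−5*v) + (v−6)*(7*y²−9*y*v+5*y+2*v²−5*v); both groups contain (7*y²−9*y*v+5*y+2*v²−5*v), so (8*y+v−6) is a factor with cofactor 7*y²−9*y*v+5*y+2*v²−5*v.
The cofactor groups again: 7*y²−9*y*v+5*y+2*v²−5*v = 7*y*(y−v) + (−2*v+5)*(y−v); both groups contain (y−v), giving (7*y−2*v+5)*(y−v).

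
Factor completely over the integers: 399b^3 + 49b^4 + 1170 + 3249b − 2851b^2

Testing divisors of the constant over divisors of the leading coefficient, b = −13 is a root, giving the factor (b + 13) and quotient 49b^3 − 238b^2 + 243b + 90.
Next, b = 3 is a root, so (b − 3) divides it; the quotient is 49b^2 − 91b − 30.
The remaining quadratic factors as (7b + 2)(7b − 15).

(7b + 2)(7b − 15)(b + 13)(b − 3)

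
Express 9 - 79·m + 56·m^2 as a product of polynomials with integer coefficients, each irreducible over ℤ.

(7·m - 9)·(8·m - 1)

Need a pair with product 56·9 = 504 and sum -79: that's -7 and -72.
Split the middle term: 56·m^2 - 7·m - 72·m + 9 = 7·m·(8·m - 1) - 9·(8·m - 1).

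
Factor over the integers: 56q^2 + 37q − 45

Need a pair with product 56·(−45) = −2520 and sum 37: that's 72 and −35.
Split the middle term: 56q^2 + 72q − 35q − 45 = 8q(7q + 9) − 5(7q + 9).

(7q + 9)(8q − 5)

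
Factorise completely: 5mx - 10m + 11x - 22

Group as (5mx - 10m) + (11x - 22) = 5m(x - 2) + 11(x - 2).
Both groups share the factor (x - 2).

(5m + 11)(x - 2)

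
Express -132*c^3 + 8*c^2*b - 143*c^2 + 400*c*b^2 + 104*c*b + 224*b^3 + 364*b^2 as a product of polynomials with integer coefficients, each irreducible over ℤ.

Group: 11*c*(-12*c^2 + 16*c*b - 13*c + 16*b^2 + 26*b) + 14*b*(-12*c^2 + 16*c*b - 13*c + 16*b^2 + 26*b); both groups contain (-12*c^2 + 16*c*b - 13*c + 16*b^2 + 26*b), so (11*c + 14*b) is a factor with cofactor -12*c^2 + 16*c*b - 13*c + 16*b^2 + 26*b.
The cofactor groups again: -12*c^2 + 16*c*b - 13*c + 16*b^2 + 26*b = -c*(12*c + 8*b + 13) + 2*b*(12*c + 8*b + 13); both groups contain (12*c + 8*b + 13), giving -(c - 2*b)*(12*c + 8*b + 13).

-(c - 2*b)*(11*c + 14*b)*(12*c + 8*b + 13)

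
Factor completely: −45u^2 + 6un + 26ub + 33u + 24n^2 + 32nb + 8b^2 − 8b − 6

−(5u − 4n − 4b − 2)(9u + 6n + 2b − 3)

Group: −5u(9u + 6n + 2b − 3) + (4n + 4b + 2)(9u + 6n + 2b − 3); both groups contain (9u + 6n + 2b − 3).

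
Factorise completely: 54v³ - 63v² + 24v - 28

Group as (54v³ + 24v) + (-63v² - 28) = 6v(9v² + 4) - 7(9v² + 4).
Both groups share the factor (9v² + 4).

(6v - 7)(9v² + 4)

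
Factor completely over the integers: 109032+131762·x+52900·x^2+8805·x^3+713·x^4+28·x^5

(4·x+11)·(7·x+12)·(x+7)·(x^2+14·x+118)

Testing divisors of the constant over divisors of the leading coefficient, x = -7 is a root, so (x+7) divides it; the quotient is 28·x^4+517·x^3+5186·x^2+16598·x+15576.
Next, x = -12/7 is a root, so (7·x+12) divides it; the quotient is 4·x^3+67·x^2+626·x+1298.
Continuing, x = -11/4 is a root, so (4·x+11) divides it; the quotient is x^2+14·x+118.
The quadratic x^2+14·x+118 has discriminant -276 < 0 and is irreducible over ℤ.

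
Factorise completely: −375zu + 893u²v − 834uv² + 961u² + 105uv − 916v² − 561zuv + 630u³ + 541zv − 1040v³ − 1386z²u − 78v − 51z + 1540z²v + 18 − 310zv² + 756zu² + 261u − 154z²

−(14z − 14u − 13v − 3)(11z + 5u + 8v + 6)(9u − 10v + 1)

Group: 11z(−126zu + 140zv − 14z + 126u² − 23uv + 41u − 130v² − 17v + 3) + (5u + 8v + 6)(−126zu + 140zv − 14z + 126u² − 23uv + 41u − 130v² − 17v + 3); both groups contain (−126zu + 140zv − 14z + 126u² − 23uv + 41u − 130v² − 17v + 3), so (11z + 5u + 8v + 6) is a factor with cofactor −126zu + 140zv − 14z + 126u² − 23uv + 41u − 130v² − 17v + 3.
The cofactor groups again: −126zu + 140zv − 14z + 126u² − 23uv + 41u − 130v² − 17v + 3 = −14z(9u − 10v + 1) + (14u + 13v + 3)(9u − 10v + 1); both groups contain (9u − 10v + 1), giving −(14z − 14u − 13v − 3)(9u − 10v + 1).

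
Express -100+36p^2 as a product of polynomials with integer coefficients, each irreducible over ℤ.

Pull out the common factor 4; 9p^2-25 is a difference of squares.

4(3p+5)(3p-5)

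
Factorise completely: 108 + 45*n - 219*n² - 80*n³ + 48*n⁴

Testing divisors of the constant over divisors of the leading coefficient, n = 3/4 is a root, so (4*n - 3) divides it; the quotient is 12*n³ - 11*n² - 63*n - 36.
Then n = -3/4 is a root, so (4*n + 3) divides it; the quotient is 3*n² - 5*n - 12.
The remaining quadratic factors as (n - 3)(3*n + 4).

(3*n + 4)*(4*n + 3)*(4*n - 3)*(n - 3)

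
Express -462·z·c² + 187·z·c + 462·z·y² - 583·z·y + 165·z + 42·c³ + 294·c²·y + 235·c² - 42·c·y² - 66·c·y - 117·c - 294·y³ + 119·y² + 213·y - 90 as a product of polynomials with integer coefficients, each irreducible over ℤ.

Group: 7·c·(-66·z·c - 66·z·y + 55·z + 6·c² + 48·c·y + 31·c + 42·y² + y - 30) + (-7·y + 3)·(-66·z·c - 66·z·y + 55·z + 6·c² + 48·c·y + 31·c + 42·y² + y - 30); both groups contain (-66·z·c - 66·z·y + 55·z + 6·c² + 48·c·y + 31·c + 42·y² + y - 30), so (7·c - 7·y + 3) is a factor with cofactor -66·z·c - 66·z·y + 55·z + 6·c² + 48·c·y + 31·c + 42·y² + y - 30.
The cofactor groups again: -66·z·c - 66·z·y + 55·z + 6·c² + 48·c·y + 31·c + 42·y² + y - 30 = -11·z·(6·c + 6·y - 5) + (c + 7·y + 6)·(6·c + 6·y - 5); both groups contain (6·c + 6·y - 5), giving -(11·z - c - 7·y - 6)·(6·c + 6·y - 5).

-(11·z - c - 7·y - 6)·(6·c + 6·y - 5)·(7·c - 7·y + 3)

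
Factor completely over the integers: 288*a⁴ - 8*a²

Every term has a factor of 8*a². Then 36*a² - 1 = (6*a)² − (1)².

8*a²*(6*a + 1)*(6*a - 1)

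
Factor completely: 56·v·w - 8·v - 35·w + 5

(7·w - 1)·(8·v - 5)

Group as (56·v·w - 8·v) + (-35·w + 5) = 8·v·(7·w - 1) - 5·(7·w - 1).
Both groups share the factor (7·w - 1).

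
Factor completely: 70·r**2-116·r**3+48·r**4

2·r**2·(4·r-5)·(6·r-7)

Pull out the common factor 2·r**2, then factor the remaining trinomial.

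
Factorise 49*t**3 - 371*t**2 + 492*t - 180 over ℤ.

(7*t - 5)*(7*t - 6)*(t - 6)

Testing divisors of the constant over divisors of the leading coefficient, t = 6/7 is a root, so (7*t - 6) divides it; the quotient is 7*t**2 - 47*t + 30.
The remaining quadratic factors as (7*t - 5)(t - 6).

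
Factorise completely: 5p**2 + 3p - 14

Need a pair with product 5·(-14) = -70 and sum 3: that's -7 and 10.
Split the middle term: 5p**2 - 7p + 10p - 14 = p(5p - 7) + 2(5p - 7).

(5p - 7)(p + 2)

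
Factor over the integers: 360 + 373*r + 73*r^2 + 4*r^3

(4*r + 5)*(r + 8)*(r + 9)

Trying the rational-root candidates, r = -8 is a root, so (r + 8) is a factor; dividing leaves 4*r^2 + 41*r + 45.
The remaining quadratic factors as (r + 9)(4*r + 5).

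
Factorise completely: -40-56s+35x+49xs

(7s+5)(7x-8)

Group as (49xs+35x) + (-56s-40) = 7x(7s+5) - 8(7s+5).
Both groups share the factor (7s+5).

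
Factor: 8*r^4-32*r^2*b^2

Factor out 8*r^2, leaving r^2-4*b^2, which is a difference of two squares.

8*r^2*(r-2*b)*(r+2*b)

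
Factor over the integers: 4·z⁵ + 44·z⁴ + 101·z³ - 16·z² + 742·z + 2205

(2·z + 5)·(2·z + 9)·(z + 7)·(z² - 3·z + 7)

Among the possible rational roots, z = -9/2 is a root, so (2·z + 9) divides it; the quotient is 2·z⁴ + 13·z³ - 8·z² + 28·z + 245.
Next, z = -7 is a root, so (z + 7) is a factor; dividing leaves 2·z³ - z² - z + 35.
Continuing, z = -5/2 is a root, so (2·z + 5) divides it; the quotient is z² - 3·z + 7.
The quadratic z² - 3·z + 7 has discriminant -19 < 0 and is irreducible over ℤ.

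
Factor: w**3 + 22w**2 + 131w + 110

Testing divisors of the constant over divisors of the leading coefficient, w = -1 is a root, so (w + 1) is a factor; dividing leaves w**2 + 21w + 110.
The remaining quadratic factors as (w + 11)(w + 10).

(w + 1)(w + 10)(w + 11)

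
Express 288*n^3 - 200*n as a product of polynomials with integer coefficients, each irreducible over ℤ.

8*n*(6*n + 5)*(6*n - 5)

Pull out the common factor 8*n; 36*n^2 - 25 is a difference of squares.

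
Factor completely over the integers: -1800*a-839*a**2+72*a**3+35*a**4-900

Trying the rational-root candidates, a = -5 is a root, so (a+5) is a factor; dividing leaves 35*a**3-103*a**2-324*a-180.
Next, a = 5 is a root, giving the factor (a-5) and quotient 35*a**2+72*a+36.
The remaining quadratic factors as (5*a+6)(7*a+6).

(5*a+6)*(7*a+6)*(a+5)*(a-5)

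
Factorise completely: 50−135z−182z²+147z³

Among the possible rational roots, z = 5/3 is a root, so (3z−5) divides it; the quotient is 49z²+21z−10.
The remaining quadratic factors as (7z−2)(7z+5).

(3z−5)(7z+5)(7z−2)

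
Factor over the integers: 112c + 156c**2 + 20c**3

Pull out the common factor 4c, then factor the remaining trinomial.

4c(5c + 4)(c + 7)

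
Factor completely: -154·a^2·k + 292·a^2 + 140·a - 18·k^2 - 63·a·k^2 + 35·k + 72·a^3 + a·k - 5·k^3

Group: 4·a·(18·a^2 - 43·a·k + 73·a - 5·k^2 - 18·k + 35) + k·(18·a^2 - 43·a·k + 73·a - 5·k^2 - 18·k + 35); both groups contain (18·a^2 - 43·a·k + 73·a - 5·k^2 - 18·k + 35), so (4·a + k) is a factor with cofactor 18·a^2 - 43·a·k + 73·a - 5·k^2 - 18·k + 35.
The cofactor groups again: 18·a^2 - 43·a·k + 73·a - 5·k^2 - 18·k + 35 = 9·a·(2·a - 5·k + 7) + (k + 5)·(2·a - 5·k + 7); both groups contain (2·a - 5·k + 7), giving (9·a + k + 5)·(2·a - 5·k + 7).

(2·a - 5·k + 7)·(4·a + k)·(9·a + k + 5)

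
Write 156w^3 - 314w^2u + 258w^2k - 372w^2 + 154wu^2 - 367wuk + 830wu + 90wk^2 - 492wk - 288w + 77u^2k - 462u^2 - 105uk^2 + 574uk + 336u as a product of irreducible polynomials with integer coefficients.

(6w - 7u)(13w - 11u + 15k + 8)(2w + k - 6)

Group: 2w(78w^2 - 157wu + 90wk + 48w + 77u^2 - 105uk - 56u) + (k - 6)(78w^2 - 157wu + 90wk + 48w + 77u^2 - 105uk - 56u); both groups contain (78w^2 - 157wu + 90wk + 48w + 77u^2 - 105uk - 56u), so (2w + k - 6) is a factor with cofactor 78w^2 - 157wu + 90wk + 48w + 77u^2 - 105uk - 56u.
The cofactor groups again: 78w^2 - 157wu + 90wk + 48w + 77u^2 - 105uk - 56u = 13w(6w - 7u) + (-11u + 15k + 8)(6w - 7u); both groups contain (6w - 7u), giving (13w - 11u + 15k + 8)(6w - 7u).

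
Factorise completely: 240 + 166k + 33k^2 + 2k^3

Among the possible rational roots, k = -6 is a root, giving the factor (k + 6) and quotient 2k^2 + 21k + 40.
The remaining quadratic factors as (k + 8)(2k + 5).

(2k + 5)(k + 6)(k + 8)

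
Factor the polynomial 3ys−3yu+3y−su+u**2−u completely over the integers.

(3y−u)(s−u+1)

Group: s(3y−u) + (−u+1)(3y−u); both groups contain (3y−u).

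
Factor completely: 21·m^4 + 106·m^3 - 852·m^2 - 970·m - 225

(3·m + 1)·(7·m + 5)·(m + 9)·(m - 5)

By the rational root theorem, m = 5 is a root, so (m - 5) is a factor; dividing leaves 21·m^3 + 211·m^2 + 203·m + 45.
Next, m = -1/3 is a root, so (3·m + 1) is a factor; dividing leaves 7·m^2 + 68·m + 45.
The remaining quadratic factors as (m + 9)(7·m + 5).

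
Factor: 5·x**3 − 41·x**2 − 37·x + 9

By the rational root theorem, x = 1/5 is a root, giving the factor (5·x − 1) and quotient x**2 − 8·x − 9.
The remaining quadratic factors as (x − 9)(x + 1).

(5·x − 1)·(x + 1)·(x − 9)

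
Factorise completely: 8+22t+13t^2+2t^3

Among the possible rational roots, t = -1/2 is a root, so (2t+1) is a factor; dividing leaves t^2+6t+8.
The remaining quadratic factors as (t+4)(t+2).

(2t+1)(t+2)(t+4)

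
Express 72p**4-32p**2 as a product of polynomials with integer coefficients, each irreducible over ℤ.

8p**2(3p+2)(3p-2)

Factor out 8p**2, leaving 9p**2-4, which is a difference of two squares.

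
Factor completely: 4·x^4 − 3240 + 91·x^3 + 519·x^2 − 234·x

(4·x − 9)·(x + 10)·(x + 12)·(x + 3)

Trying the rational-root candidates, x = 9/4 is a root, giving the factor (4·x − 9) and quotient x^3 + 25·x^2 + 186·x + 360.
Next, x = −3 is a root, so (x + 3) is a factor; dividing leaves x^2 + 22·x + 120.
The remaining quadratic factors as (x + 10)(x + 12).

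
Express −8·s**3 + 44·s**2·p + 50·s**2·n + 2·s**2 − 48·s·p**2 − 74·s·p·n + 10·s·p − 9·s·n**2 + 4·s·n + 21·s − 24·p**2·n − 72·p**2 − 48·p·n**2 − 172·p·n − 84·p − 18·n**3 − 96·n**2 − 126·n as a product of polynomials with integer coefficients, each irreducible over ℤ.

Group: 2·s·(−4·s**2 + 22·s·p + 27·s·n + 7·s − 24·p**2 − 48·p·n − 28·p − 18·n**2 − 42·n) + (n + 3)·(−4·s**2 + 22·s·p + 27·s·n + 7·s − 24·p**2 − 48·p·n − 28·p − 18·n**2 − 42·n); both groups contain (−4·s**2 + 22·s·p + 27·s·n + 7·s − 24·p**2 − 48·p·n − 28·p − 18·n**2 − 42·n), so (2·s + n + 3) is a factor with cofactor −4·s**2 + 22·s·p + 27·s·n + 7·s − 24·p**2 − 48·p·n − 28·p − 18·n**2 − 42·n.
The cofactor groups again: −4·s**2 + 22·s·p + 27·s·n + 7·s − 24·p**2 − 48·p·n − 28·p − 18·n**2 − 42·n = −4·s·(s − 4·p − 6·n) + (6·p + 3·n + 7)·(s − 4·p − 6·n); both groups contain (s − 4·p − 6·n), giving −(4·s − 6·p − 3·n − 7)·(s − 4·p − 6·n).

−(4·s − 6·p − 3·n − 7)·(s − 4·p − 6·n)·(2·s + n + 3)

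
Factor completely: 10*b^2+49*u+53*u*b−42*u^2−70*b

−(7*u−10*b)*(6*u+b−7)

Group: −6*u*(7*u−10*b) + (−b+7)*(7*u−10*b); both groups contain (7*u−10*b).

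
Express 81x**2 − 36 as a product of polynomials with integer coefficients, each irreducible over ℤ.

9(3x + 2)(3x − 2)

Pull out the common factor 9; 9x**2 − 4 is a difference of squares.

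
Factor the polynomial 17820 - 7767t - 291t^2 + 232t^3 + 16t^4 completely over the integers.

(4t - 11)(4t - 15)(t + 12)(t + 9)

Testing divisors of the constant over divisors of the leading coefficient, t = -12 is a root, so (t + 12) is a factor; dividing leaves 16t^3 + 40t^2 - 771t + 1485.
Continuing, t = -9 is a root, so (t + 9) divides it; the quotient is 16t^2 - 104t + 165.
The remaining quadratic factors as (4t - 11)(4t - 15).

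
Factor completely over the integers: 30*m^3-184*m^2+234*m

Pull out the common factor 2*m, then factor the remaining trinomial.

2*m*(3*m-13)*(5*m-9)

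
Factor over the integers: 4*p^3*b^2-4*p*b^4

4*b^2*p*(p-b)*(p+b)

Pull out the common factor 4*p*b^2; p^2-b^2 is a difference of squares.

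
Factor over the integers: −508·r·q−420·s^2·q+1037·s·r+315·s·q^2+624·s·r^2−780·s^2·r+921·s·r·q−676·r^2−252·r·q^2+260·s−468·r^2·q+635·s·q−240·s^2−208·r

−(5·s−4·r)·(12·s−9·q−13)·(13·r+7·q+4)

Group: 5·s·(−156·s·r−84·s·q−48·s+117·r·q+169·r+63·q^2+127·q+52) − 4·r·(−156·s·r−84·s·q−48·s+117·r·q+169·r+63·q^2+127·q+52); both groups contain (−156·s·r−84·s·q−48·s+117·r·q+169·r+63·q^2+127·q+52), so (5·s−4·r) is a factor with cofactor −156·s·r−84·s·q−48·s+117·r·q+169·r+63·q^2+127·q+52.
The cofactor groups again: −156·s·r−84·s·q−48·s+117·r·q+169·r+63·q^2+127·q+52 = −12·s·(13·r+7·q+4) + (9·q+13)·(13·r+7·q+4); both groups contain (13·r+7·q+4), giving −(12·s−9·q−13)·(13·r+7·q+4).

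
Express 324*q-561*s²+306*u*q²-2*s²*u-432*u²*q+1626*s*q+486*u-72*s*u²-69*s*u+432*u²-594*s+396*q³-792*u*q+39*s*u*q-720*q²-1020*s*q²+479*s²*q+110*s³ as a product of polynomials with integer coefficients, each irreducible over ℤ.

Group: 10*s*(11*s²-9*s*u+60*s*q-66*s-54*u*q+54*u-36*q²+36*q) + (8*u-11*q+9)*(11*s²-9*s*u+60*s*q-66*s-54*u*q+54*u-36*q²+36*q); both groups contain (11*s²-9*s*u+60*s*q-66*s-54*u*q+54*u-36*q²+36*q), so (10*s+8*u-11*q+9) is a factor with cofactor 11*s²-9*s*u+60*s*q-66*s-54*u*q+54*u-36*q²+36*q.
The cofactor groups again: 11*s²-9*s*u+60*s*q-66*s-54*u*q+54*u-36*q²+36*q = 11*s*(s+6*q-6) + (-9*u-6*q)*(s+6*q-6); both groups contain (s+6*q-6), giving (11*s-9*u-6*q)*(s+6*q-6).

(10*s+8*u-11*q+9)*(11*s-9*u-6*q)*(s+6*q-6)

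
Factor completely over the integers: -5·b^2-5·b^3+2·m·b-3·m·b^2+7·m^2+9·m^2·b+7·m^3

(7·m-5·b)·(m+b)·(m+b+1)

Group: 7·m·(m^2+2·m·b+m+b^2+b) - 5·b·(m^2+2·m·b+m+b^2+b); both groups contain (m^2+2·m·b+m+b^2+b), so (7·m-5·b) is a factor with cofactor m^2+2·m·b+m+b^2+b.
The cofactor groups again: m^2+2·m·b+m+b^2+b = m·(m+b+1) + b·(m+b+1); both groups contain (m+b+1), giving (m+b)·(m+b+1).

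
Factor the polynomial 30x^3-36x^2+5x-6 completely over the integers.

(5x-6)(6x^2+1)

Group as (30x^3+5x) + (-36x^2-6) = 5x(6x^2+1) - 6(6x^2+1).
Both groups share the factor (6x^2+1).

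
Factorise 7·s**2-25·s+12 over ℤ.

Need a pair with product 7·12 = 84 and sum -25: that's -4 and -21.
Split the middle term: 7·s**2-4·s - 21·s+12 = s·(7·s-4) - 3·(7·s-4).

(7·s-4)·(s-3)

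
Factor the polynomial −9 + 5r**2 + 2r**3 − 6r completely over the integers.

Trying the rational-root candidates, r = −3 is a root, so (r + 3) is a factor; dividing leaves 2r**2 − r − 3.
The remaining quadratic factors as (r + 1)(2r − 3).

(2r − 3)(r + 1)(r + 3)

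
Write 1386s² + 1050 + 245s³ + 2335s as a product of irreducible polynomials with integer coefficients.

(5s + 14)(7s + 15)(7s + 5)

By the rational root theorem, s = −5/7 is a root, so (7s + 5) is a factor; dividing leaves 35s² + 173s + 210.
The remaining quadratic factors as (5s + 14)(7s + 15).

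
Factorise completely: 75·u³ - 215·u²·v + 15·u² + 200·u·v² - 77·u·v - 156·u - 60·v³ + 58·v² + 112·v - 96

(3·u - 2·v + 3)·(5·u - 5·v + 4)·(5·u - 6·v - 8)

Group: 5·u·(15·u² - 28·u·v - 9·u + 12·v² - 2·v - 24) + (-5·v + 4)·(15·u² - 28·u·v - 9·u + 12·v² - 2·v - 24); both groups contain (15·u² - 28·u·v - 9·u + 12·v² - 2·v - 24), so (5·u - 5·v + 4) is a factor with cofactor 15·u² - 28·u·v - 9·u + 12·v² - 2·v - 24.
The cofactor groups again: 15·u² - 28·u·v - 9·u + 12·v² - 2·v - 24 = 3·u·(5·u - 6·v - 8) + (-2·v + 3)·(5·u - 6·v - 8); both groups contain (5·u - 6·v - 8), giving (3·u - 2·v + 3)·(5·u - 6·v - 8).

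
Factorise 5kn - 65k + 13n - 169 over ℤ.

Group as (5kn - 65k) + (13n - 169) = 5k(n - 13) + 13(n - 13).
Both groups share the factor (n - 13).

(5k + 13)(n - 13)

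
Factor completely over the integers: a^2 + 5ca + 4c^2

(4c + a)(c + a)

Group: c(4c + a) + a(4c + a); both groups contain (4c + a).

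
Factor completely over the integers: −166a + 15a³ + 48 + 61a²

(3a − 1)(5a − 8)(a + 6)

By the rational root theorem, a = 8/5 is a root, so (5a − 8) divides it; the quotient is 3a² + 17a − 6.
The remaining quadratic factors as (3a − 1)(a + 6).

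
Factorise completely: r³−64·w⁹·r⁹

Every term has a factor of r³; factoring it out leaves −64·w⁹·r⁶+1.
Recognize a difference of cubes with the parts 1 and 4·w³·r².

−r³·(4·w³·r²−1)·(16·w⁶·r⁴+4·w³·r²+1)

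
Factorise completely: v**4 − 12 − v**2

Substitute u = v**2 to get a quadratic in u, then factor.
v**2 − 4 is a difference of squares.
v**2 + 3 is irreducible over ℤ (always positive, so no real roots).

(v + 2)(v − 2)(v**2 + 3)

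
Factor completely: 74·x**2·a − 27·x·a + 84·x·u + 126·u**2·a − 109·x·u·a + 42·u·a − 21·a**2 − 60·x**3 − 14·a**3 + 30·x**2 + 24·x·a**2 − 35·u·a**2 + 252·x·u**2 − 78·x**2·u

Group: 2·x·(−30·x**2 − 39·x·u + 52·x·a + 15·x + 126·u**2 − 35·u·a + 42·u − 14·a**2 − 21·a) + a·(−30·x**2 − 39·x·u + 52·x·a + 15·x + 126·u**2 − 35·u·a + 42·u − 14·a**2 − 21·a); both groups contain (−30·x**2 − 39·x·u + 52·x·a + 15·x + 126·u**2 − 35·u·a + 42·u − 14·a**2 − 21·a), so (2·x + a) is a factor with cofactor −30·x**2 − 39·x·u + 52·x·a + 15·x + 126·u**2 − 35·u·a + 42·u − 14·a**2 − 21·a.
The cofactor groups again: −30·x**2 − 39·x·u + 52·x·a + 15·x + 126·u**2 − 35·u·a + 42·u − 14·a**2 − 21·a = −6·x·(5·x + 14·u − 7·a) + (9·u + 2·a + 3)·(5·x + 14·u − 7·a); both groups contain (5·x + 14·u − 7·a), giving −(6·x − 9·u − 2·a − 3)·(5·x + 14·u − 7·a).

−(6·x − 9·u − 2·a − 3)·(5·x + 14·u − 7·a)·(2·x + a)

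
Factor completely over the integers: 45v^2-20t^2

Pull out the common factor 5; 9v^2-4t^2 is a difference of squares.

5(3v-2t)(3v+2t)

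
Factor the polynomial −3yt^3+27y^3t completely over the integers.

Factor out 3yt, leaving 9y^2−t^2, which is a difference of two squares.

3ty(3y−t)(3y+t)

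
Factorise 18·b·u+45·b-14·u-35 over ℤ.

(2·u+5)·(9·b-7)

Group as (18·b·u+45·b) + (-14·u-35) = 9·b·(2·u+5) - 7·(2·u+5).
Both groups share the factor (2·u+5).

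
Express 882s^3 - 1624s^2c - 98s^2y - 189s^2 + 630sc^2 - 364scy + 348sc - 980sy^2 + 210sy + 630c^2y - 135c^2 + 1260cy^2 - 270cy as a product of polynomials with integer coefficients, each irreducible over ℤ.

(9s - 5c - 10y)(7s - 9c)(14s + 14y - 3)

Group: 9s(98s^2 - 126sc + 98sy - 21s - 126cy + 27c) + (-5c - 10y)(98s^2 - 126sc + 98sy - 21s - 126cy + 27c); both groups contain (98s^2 - 126sc + 98sy - 21s - 126cy + 27c), so (9s - 5c - 10y) is a factor with cofactor 98s^2 - 126sc + 98sy - 21s - 126cy + 27c.
The cofactor groups again: 98s^2 - 126sc + 98sy - 21s - 126cy + 27c = 7s(14s + 14y - 3) - 9c(14s + 14y - 3); both groups contain (14s + 14y - 3), giving (7s - 9c)(14s + 14y - 3).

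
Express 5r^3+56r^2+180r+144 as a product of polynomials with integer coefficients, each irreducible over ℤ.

(5r+6)(r+4)(r+6)

Trying the rational-root candidates, r = -4 is a root, giving the factor (r+4) and quotient 5r^2+36r+36.
The remaining quadratic factors as (5r+6)(r+6).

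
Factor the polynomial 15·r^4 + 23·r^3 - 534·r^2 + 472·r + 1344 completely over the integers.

Testing divisors of the constant over divisors of the leading coefficient, r = 8/3 is a root, so (3·r - 8) is a factor; dividing leaves 5·r^3 + 21·r^2 - 122·r - 168.
Next, r = -7 is a root, giving the factor (r + 7) and quotient 5·r^2 - 14·r - 24.
The remaining quadratic factors as (r - 4)(5·r + 6).

(3·r - 8)·(5·r + 6)·(r + 7)·(r - 4)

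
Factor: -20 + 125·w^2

Pull out the common factor 5; 25·w^2 - 4 is a difference of squares.

5·(5·w + 2)·(5·w - 2)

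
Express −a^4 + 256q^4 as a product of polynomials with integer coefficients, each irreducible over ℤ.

(4q)⁴ − (a)⁴ = ((4q)² − (a)²)((4q)² + (a)²); the first factor splits again, the second (16q^2 + a^2) is irreducible.

(4q − a)(4q + a)(16q^2 + a^2)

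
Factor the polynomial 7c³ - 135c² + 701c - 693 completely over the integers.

Among the possible rational roots, c = 9/7 is a root, so (7c - 9) is a factor; dividing leaves c² - 18c + 77.
The remaining quadratic factors as (c - 11)(c - 7).

(7c - 9)(c - 11)(c - 7)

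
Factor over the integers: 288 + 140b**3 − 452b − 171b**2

(4b − 9)(5b + 8)(7b − 4)

Among the possible rational roots, b = 4/7 is a root, so (7b − 4) is a factor; dividing leaves 20b**2 − 13b − 72.
The remaining quadratic factors as (4b − 9)(5b + 8).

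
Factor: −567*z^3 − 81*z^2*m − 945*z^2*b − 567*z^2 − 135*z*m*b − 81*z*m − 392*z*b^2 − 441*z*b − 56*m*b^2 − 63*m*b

−(9*z + 7*b)*(9*z + 8*b + 9)*(7*z + m)

Group: 9*z*(−63*z^2 − 9*z*m − 56*z*b − 63*z − 8*m*b − 9*m) + 7*b*(−63*z^2 − 9*z*m − 56*z*b − 63*z − 8*m*b − 9*m); both groups contain (−63*z^2 − 9*z*m − 56*z*b − 63*z − 8*m*b − 9*m), so (9*z + 7*b) is a factor with cofactor −63*z^2 − 9*z*m − 56*z*b − 63*z − 8*m*b − 9*m.
The cofactor groups again: −63*z^2 − 9*z*m − 56*z*b − 63*z − 8*m*b − 9*m = −9*z*(7*z + m) + (−8*b − 9)*(7*z + m); both groups contain (7*z + m), giving −(9*z + 8*b + 9)*(7*z + m).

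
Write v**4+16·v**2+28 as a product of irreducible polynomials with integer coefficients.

Substitute u = v**2 to get a quadratic in u, then factor.
v**2+2 is irreducible over ℤ (always positive, so no real roots).
v**2+14 is irreducible over ℤ (always positive, so no real roots).

(v**2+14)·(v**2+2)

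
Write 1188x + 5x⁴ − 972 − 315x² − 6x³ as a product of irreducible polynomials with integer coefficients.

Testing divisors of the constant over divisors of the leading coefficient, x = −9 is a root, giving the factor (x + 9) and quotient 5x³ − 51x² + 144x − 108.
Next, x = 3 is a root, so (x − 3) divides it; the quotient is 5x² − 36x + 36.
The remaining quadratic factors as (5x − 6)(x − 6).

(5x − 6)(x + 9)(x − 3)(x − 6)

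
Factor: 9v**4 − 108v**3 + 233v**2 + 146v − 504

Among the possible rational roots, v = 2 is a root, so (v − 2) divides it; the quotient is 9v**3 − 90v**2 + 53v + 252.
Next, v = −4/3 is a root, so (3v + 4) is a factor; dividing leaves 3v**2 − 34v + 63.
The remaining quadratic factors as (v − 9)(3v − 7).

(3v + 4)(3v − 7)(v − 2)(v − 9)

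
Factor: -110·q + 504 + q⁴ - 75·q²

(q + 4)·(q + 7)·(q - 2)·(q - 9)

Trying the rational-root candidates, q = -4 is a root, so (q + 4) is a factor; dividing leaves q³ - 4·q² - 59·q + 126.
Then q = -7 is a root, giving the factor (q + 7) and quotient q² - 11·q + 18.
The remaining quadratic factors as (q - 2)(q - 9).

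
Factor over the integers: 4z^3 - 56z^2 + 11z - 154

Group as (4z^3 + 11z) + (-56z^2 - 154) = z(4z^2 + 11) - 14(4z^2 + 11).
Both groups share the factor (4z^2 + 11).

(z - 14)(4z^2 + 11)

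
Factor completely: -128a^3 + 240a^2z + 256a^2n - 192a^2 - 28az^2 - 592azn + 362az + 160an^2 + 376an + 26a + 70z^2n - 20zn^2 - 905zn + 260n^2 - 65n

-(2a - 5n)(8a - 14z + 4n - 1)(8a - z + 13)

Group: 8a(-16a^2 + 28az + 32an + 2a - 70zn + 20n^2 - 5n) + (-z + 13)(-16a^2 + 28az + 32an + 2a - 70zn + 20n^2 - 5n); both groups contain (-16a^2 + 28az + 32an + 2a - 70zn + 20n^2 - 5n), so (8a - z + 13) is a factor with cofactor -16a^2 + 28az + 32an + 2a - 70zn + 20n^2 - 5n.
The cofactor groups again: -16a^2 + 28az + 32an + 2a - 70zn + 20n^2 - 5n = -8a(2a - 5n) + (14z - 4n + 1)(2a - 5n); both groups contain (2a - 5n), giving -(8a - 14z + 4n - 1)(2a - 5n).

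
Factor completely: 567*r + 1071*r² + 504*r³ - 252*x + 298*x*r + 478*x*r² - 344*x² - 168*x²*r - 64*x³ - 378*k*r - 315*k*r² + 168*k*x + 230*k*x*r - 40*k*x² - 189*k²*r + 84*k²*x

Group: 4*x*(21*k² - 10*k*x + 35*k*r + 42*k - 16*x² - 78*x*r - 86*x - 56*r² - 119*r - 63) - 9*r*(21*k² - 10*k*x + 35*k*r + 42*k - 16*x² - 78*x*r - 86*x - 56*r² - 119*r - 63); both groups contain (21*k² - 10*k*x + 35*k*r + 42*k - 16*x² - 78*x*r - 86*x - 56*r² - 119*r - 63), so (4*x - 9*r) is a factor with cofactor 21*k² - 10*k*x + 35*k*r + 42*k - 16*x² - 78*x*r - 86*x - 56*r² - 119*r - 63.
The cofactor groups again: 21*k² - 10*k*x + 35*k*r + 42*k - 16*x² - 78*x*r - 86*x - 56*r² - 119*r - 63 = 3*k*(7*k - 8*x - 7*r - 7) + (2*x + 8*r + 9)*(7*k - 8*x - 7*r - 7); both groups contain (7*k - 8*x - 7*r - 7), giving (3*k + 2*x + 8*r + 9)*(7*k - 8*x - 7*r - 7).

(4*x - 9*r)*(3*k + 2*x + 8*r + 9)*(7*k - 8*x - 7*r - 7)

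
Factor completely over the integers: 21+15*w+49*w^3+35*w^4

(5*w+7)*(7*w^3+3)

Group as (35*w^4+15*w) + (49*w^3+21) = 5*w*(7*w^3+3) + 7*(7*w^3+3).
Both groups share the factor (7*w^3+3).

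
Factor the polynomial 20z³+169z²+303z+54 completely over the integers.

Testing divisors of the constant over divisors of the leading coefficient, z = -6 is a root, giving the factor (z+6) and quotient 20z²+49z+9.
The remaining quadratic factors as (5z+1)(4z+9).

(4z+9)(5z+1)(z+6)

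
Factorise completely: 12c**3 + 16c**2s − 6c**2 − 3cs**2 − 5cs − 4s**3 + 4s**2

Group: 3c(4c**2 − 2c − s**2 + s) + 4s(4c**2 − 2c − s**2 + s); both groups contain (4c**2 − 2c − s**2 + s), so (3c + 4s) is a factor with cofactor 4c**2 − 2c − s**2 + s.
The cofactor groups again: 4c**2 − 2c − s**2 + s = 2c(2c + s − 1) − s(2c + s − 1); both groups contain (2c + s − 1), giving (2c − s)(2c + s − 1).

(2c + s − 1)(2c − s)(3c + 4s)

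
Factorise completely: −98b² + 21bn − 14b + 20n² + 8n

Group: −14b(7b − 4n) + (−5n − 2)(7b − 4n); both groups contain (7b − 4n).

−(14b + 5n + 2)(7b − 4n)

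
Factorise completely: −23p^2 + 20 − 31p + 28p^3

Trying the rational-root candidates, p = 5/4 is a root, so (4p − 5) is a factor; dividing leaves 7p^2 + 3p − 4.
The remaining quadratic factors as (p + 1)(7p − 4).

(4p − 5)(7p − 4)(p + 1)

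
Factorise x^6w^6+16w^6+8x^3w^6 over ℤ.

Every term has a factor of w^6; factoring it out leaves x^6+8x^3+16.
Recognize a perfect-square trinomial with the parts 4 and x^3.

w^6(x^3+4)^2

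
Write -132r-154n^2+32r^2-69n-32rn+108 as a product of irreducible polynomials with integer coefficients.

(4r-11n-12)(8r+14n-9)

Group: 8r(4r-11n-12) + (14n-9)(4r-11n-12); both groups contain (4r-11n-12).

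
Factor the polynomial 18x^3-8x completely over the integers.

Pull out the common factor 2x; 9x^2-4 is a difference of squares.

2x(3x+2)(3x-2)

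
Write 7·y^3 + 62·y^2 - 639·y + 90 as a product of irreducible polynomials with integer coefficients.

Trying the rational-root candidates, y = -15 is a root, giving the factor (y + 15) and quotient 7·y^2 - 43·y + 6.
The remaining quadratic factors as (7·y - 1)(y - 6).

(7·y - 1)·(y + 15)·(y - 6)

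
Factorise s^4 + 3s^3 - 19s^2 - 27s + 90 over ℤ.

Trying the rational-root candidates, s = 2 is a root, giving the factor (s - 2) and quotient s^3 + 5s^2 - 9s - 45.
Then s = -5 is a root, so (s + 5) divides it; the quotient is s^2 - 9.
The remaining quadratic factors as (s - 3)(s + 3).

(s + 3)(s + 5)(s - 2)(s - 3)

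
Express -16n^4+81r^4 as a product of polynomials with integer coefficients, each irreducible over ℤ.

Write as (9r^2)² − (4n^2)², then factor 9r^2-4n^2 once more.

(3r-2n)(3r+2n)(9r^2+4n^2)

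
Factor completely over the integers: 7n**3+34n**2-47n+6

Testing divisors of the constant over divisors of the leading coefficient, n = 1/7 is a root, giving the factor (7n-1) and quotient n**2+5n-6.
The remaining quadratic factors as (n+6)(n-1).

(7n-1)(n+6)(n-1)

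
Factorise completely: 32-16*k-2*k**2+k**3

(k+4)*(k-2)*(k-4)

By the rational root theorem, k = 2 is a root, giving the factor (k-2) and quotient k**2-16.
The remaining quadratic factors as (k-4)(k+4).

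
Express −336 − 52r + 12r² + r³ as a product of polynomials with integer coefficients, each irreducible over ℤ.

(r + 14)(r + 4)(r − 6)

By the rational root theorem, r = −4 is a root, so (r + 4) is a factor; dividing leaves r² + 8r − 84.
The remaining quadratic factors as (r + 14)(r − 6).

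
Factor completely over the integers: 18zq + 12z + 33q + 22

Group as (18zq + 12z) + (33q + 22) = 6z(3q + 2) + 11(3q + 2).
Both groups share the factor (3q + 2).

(3q + 2)(6z + 11)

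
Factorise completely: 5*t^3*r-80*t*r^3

5*r*t*(t-4*r)*(t+4*r)

Factor out 5*t*r, leaving t^2-16*r^2, which is a difference of two squares.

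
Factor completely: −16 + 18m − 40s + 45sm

(5s + 2)(9m − 8)

Group as (45sm − 40s) + (18m − 16) = 5s(9m − 8) + 2(9m − 8).
Both groups share the factor (9m − 8).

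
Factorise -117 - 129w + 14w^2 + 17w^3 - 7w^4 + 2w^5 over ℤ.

(2w + 3)(w + 1)(w - 3)(w^2 - 3w + 13)

Trying the rational-root candidates, w = -3/2 is a root, so (2w + 3) divides it; the quotient is w^4 - 5w^3 + 16w^2 - 17w - 39.
Then w = -1 is a root, so (w + 1) divides it; the quotient is w^3 - 6w^2 + 22w - 39.
Continuing, w = 3 is a root, so (w - 3) divides it; the quotient is w^2 - 3w + 13.
The quadratic w^2 - 3w + 13 has discriminant -43 < 0 and is irreducible over ℤ.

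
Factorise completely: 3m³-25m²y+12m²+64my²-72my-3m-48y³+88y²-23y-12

(3m-4y+3)(m-3y+4)(m-4y-1)

Group: 3m(m²-7my+3m+12y²-13y-4) + (-4y+3)(m²-7my+3m+12y²-13y-4); both groups contain (m²-7my+3m+12y²-13y-4), so (3m-4y+3) is a factor with cofactor m²-7my+3m+12y²-13y-4.
The cofactor groups again: m²-7my+3m+12y²-13y-4 = m(m-3y+4) + (-4y-1)(m-3y+4); both groups contain (m-3y+4), giving (m-4y-1)(m-3y+4).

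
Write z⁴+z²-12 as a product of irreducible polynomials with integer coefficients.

(z²+4)(z²-3)

Substitute u = z² to get a quadratic in u, then factor.
z²-3 is irreducible over ℤ (3 is not a perfect square).
z²+4 is irreducible over ℤ (sum of squares).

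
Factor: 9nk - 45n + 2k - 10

(9n + 2)(k - 5)

Group as (9nk - 45n) + (2k - 10) = 9n(k - 5) + 2(k - 5).
Both groups share the factor (k - 5).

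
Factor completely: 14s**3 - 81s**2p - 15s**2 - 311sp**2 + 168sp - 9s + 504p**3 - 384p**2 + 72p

(s - 8p)(7s - 9p + 3)(2s + 7p - 3)

Group: 7s(2s**2 - 9sp - 3s - 56p**2 + 24p) + (-9p + 3)(2s**2 - 9sp - 3s - 56p**2 + 24p); both groups contain (2s**2 - 9sp - 3s - 56p**2 + 24p), so (7s - 9p + 3) is a factor with cofactor 2s**2 - 9sp - 3s - 56p**2 + 24p.
The cofactor groups again: 2s**2 - 9sp - 3s - 56p**2 + 24p = s(2s + 7p - 3) - 8p(2s + 7p - 3); both groups contain (2s + 7p - 3), giving (s - 8p)(2s + 7p - 3).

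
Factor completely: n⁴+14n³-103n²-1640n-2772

Testing divisors of the constant over divisors of the leading coefficient, n = -2 is a root, giving the factor (n+2) and quotient n³+12n²-127n-1386.
Then n = 11 is a root, so (n-11) divides it; the quotient is n²+23n+126.
The remaining quadratic factors as (n+14)(n+9).

(n+14)(n+2)(n+9)(n-11)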